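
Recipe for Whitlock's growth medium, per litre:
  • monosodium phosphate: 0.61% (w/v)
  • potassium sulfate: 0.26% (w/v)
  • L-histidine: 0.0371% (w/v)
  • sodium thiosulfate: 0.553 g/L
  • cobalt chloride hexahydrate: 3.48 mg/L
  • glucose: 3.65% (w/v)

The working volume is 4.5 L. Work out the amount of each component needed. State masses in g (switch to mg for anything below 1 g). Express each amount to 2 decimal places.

Working volume: 4.5 L.
monosodium phosphate: 0.61% w/v = 6.1 g/L → 6.1 × 4.5 L = 27.45 g
potassium sulfate: 0.26% w/v = 2.6 g/L → 2.6 × 4.5 L = 11.70 g
L-histidine: 0.0371 g per 100 mL × 4500 mL ÷ 100 = 1.67 g
sodium thiosulfate: 0.553 g/L × 4.5 L = 2.49 g
cobalt chloride hexahydrate: 3.48 mg/L × 4.5 L = 15.66 mg
glucose: 3.65% w/v = 36.5 g/L → 36.5 × 4.5 L = 164.25 g

monosodium phosphate 27.45 g; potassium sulfate 11.70 g; L-histidine 1.67 g; sodium thiosulfate 2.49 g; cobalt chloride hexahydrate 15.66 mg; glucose 164.25 g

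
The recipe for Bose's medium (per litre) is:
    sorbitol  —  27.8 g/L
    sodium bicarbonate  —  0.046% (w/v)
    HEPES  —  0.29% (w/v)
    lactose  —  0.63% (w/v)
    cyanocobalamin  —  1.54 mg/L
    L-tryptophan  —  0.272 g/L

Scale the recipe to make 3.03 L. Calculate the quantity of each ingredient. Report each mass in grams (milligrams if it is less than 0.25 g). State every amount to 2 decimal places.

Working volume: 3.03 L.
sorbitol: 27.8 g/L × 3.03 L = 84.23 g
sodium bicarbonate: 0.046% w/v = 0.46 g/L → 0.46 × 3.03 L = 1.39 g
HEPES: 0.29 g per 100 mL × 3030 mL ÷ 100 = 8.79 g
lactose: 0.63 g per 100 mL × 3030 mL ÷ 100 = 19.09 g
cyanocobalamin: 1.54 mg/L × 3.03 L = 4.67 mg
L-tryptophan: 0.272 g/L × 3.03 L = 0.82 g

sorbitol 84.23 g; sodium bicarbonate 1.39 g; HEPES 8.79 g; lactose 19.09 g; cyanocobalamin 4.67 mg; L-tryptophan 0.82 g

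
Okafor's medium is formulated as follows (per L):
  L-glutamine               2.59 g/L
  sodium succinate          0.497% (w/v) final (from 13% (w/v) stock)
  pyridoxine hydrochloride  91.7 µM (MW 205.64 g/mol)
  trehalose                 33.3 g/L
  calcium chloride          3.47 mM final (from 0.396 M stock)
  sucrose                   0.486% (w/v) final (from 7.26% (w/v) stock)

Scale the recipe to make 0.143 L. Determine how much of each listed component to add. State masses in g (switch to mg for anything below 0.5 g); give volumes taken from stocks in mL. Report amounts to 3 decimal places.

Working volume: 0.143 L.
L-glutamine: 2.59 g/L × 0.143 L = 0.37037 g = 370.370 mg
sodium succinate: V = C2·V2/C1 = 0.497% ÷ 13% × 143 mL = 5.467 mL
pyridoxine hydrochloride: 91.7 µmol/L × 205.64 g/mol × 0.143 L ÷ 1000 = 2.697 mg
trehalose: 33.3 g/L × 0.143 L = 4.762 g
calcium chloride: V = C2·V2/C1 = 3.47 mM × 143 mL ÷ 396 mM = 1.253 mL
sucrose: V = C2·V2/C1 = 0.486% ÷ 7.26% × 143 mL = 9.573 mL

L-glutamine 370.370 mg; sodium succinate 5.467 mL; pyridoxine hydrochloride 2.697 mg; trehalose 4.762 g; calcium chloride 1.253 mL; sucrose 9.573 mL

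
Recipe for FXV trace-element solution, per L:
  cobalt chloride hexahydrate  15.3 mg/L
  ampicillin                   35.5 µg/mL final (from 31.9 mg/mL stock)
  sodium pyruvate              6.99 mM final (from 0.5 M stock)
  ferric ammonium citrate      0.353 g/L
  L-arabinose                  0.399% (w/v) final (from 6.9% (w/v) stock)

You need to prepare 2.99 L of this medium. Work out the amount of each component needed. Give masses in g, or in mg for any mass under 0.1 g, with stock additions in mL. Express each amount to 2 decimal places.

cobalt chloride hexahydrate 45.75 mg; ampicillin 3.33 mL; sodium pyruvate 41.80 mL; ferric ammonium citrate 1.06 g; L-arabinose 172.90 mL

Working volume: 2.99 L.
cobalt chloride hexahydrate: 15.3 mg/L × 2.99 L = 45.75 mg
ampicillin: C1V1 = C2V2 → 35.5 µg/mL × 2990 mL ÷ 31900 µg/mL = 3.33 mL
sodium pyruvate: V = C2·V2/C1 = 6.99 mM × 2990 mL ÷ 500 mM = 41.80 mL
ferric ammonium citrate: 0.353 g/L × 2.99 L = 1.06 g
L-arabinose: C1V1 = C2V2 → 0.399% ÷ 6.9% × 2990 mL = 172.90 mL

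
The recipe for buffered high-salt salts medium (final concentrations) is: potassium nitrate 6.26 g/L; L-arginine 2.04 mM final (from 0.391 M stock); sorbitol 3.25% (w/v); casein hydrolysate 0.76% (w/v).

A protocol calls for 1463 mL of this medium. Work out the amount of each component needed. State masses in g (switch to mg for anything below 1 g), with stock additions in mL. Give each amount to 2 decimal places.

potassium nitrate 9.16 g; L-arginine 7.63 mL; sorbitol 47.55 g; casein hydrolysate 11.12 g

Working volume: 1463 mL = 1.463 L.
potassium nitrate: 6.26 g/L × 1.463 L = 9.16 g
L-arginine: C1V1 = C2V2 → 2.04 mM × 1463 mL ÷ 391 mM = 7.63 mL
sorbitol: 3.25% w/v = 32.5 g/L → 32.5 × 1.463 L = 47.55 g
casein hydrolysate: 0.76% w/v = 7.6 g/L → 7.6 × 1.463 L = 11.12 g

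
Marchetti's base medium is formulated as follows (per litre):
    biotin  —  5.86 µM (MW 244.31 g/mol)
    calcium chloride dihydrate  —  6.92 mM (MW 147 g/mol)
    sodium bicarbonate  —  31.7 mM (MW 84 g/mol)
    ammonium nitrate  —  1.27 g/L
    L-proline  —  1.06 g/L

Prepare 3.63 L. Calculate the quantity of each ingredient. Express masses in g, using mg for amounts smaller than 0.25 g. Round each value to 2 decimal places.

biotin 5.20 mg; calcium chloride dihydrate 3.69 g; sodium bicarbonate 9.67 g; ammonium nitrate 4.61 g; L-proline 3.85 g

Scale factor relative to 1 L: 3.63.
biotin: 5.86 µmol/L × 244.31 g/mol × 3.63 L ÷ 1000 = 5.20 mg
calcium chloride dihydrate: 6.92 mmol/L × 147 g/mol × 3.63 L ÷ 1000 = 3.69 g
sodium bicarbonate: 31.7 mmol/L × 84 g/mol × 3.63 L ÷ 1000 = 9.67 g
ammonium nitrate: 1.27 g/L × 3.63 L = 4.61 g
L-proline: 1.06 g/L × 3.63 L = 3.85 g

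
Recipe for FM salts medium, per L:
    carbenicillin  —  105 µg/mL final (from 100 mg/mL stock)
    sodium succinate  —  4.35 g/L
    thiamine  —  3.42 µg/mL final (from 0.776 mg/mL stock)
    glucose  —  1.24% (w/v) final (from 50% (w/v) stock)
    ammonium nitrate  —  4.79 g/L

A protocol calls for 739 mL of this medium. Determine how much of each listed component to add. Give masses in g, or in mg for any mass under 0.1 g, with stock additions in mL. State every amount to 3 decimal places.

Scale factor relative to 1 L: 0.739.
carbenicillin: V = C2·V2/C1 = 105 µg/mL × 739 mL ÷ 100000 µg/mL = 0.776 mL
sodium succinate: 4.35 g/L × 0.739 L = 3.215 g
thiamine: V = C2·V2/C1 = 3.42 µg/mL × 739 mL ÷ 776 µg/mL = 3.257 mL
glucose: C1V1 = C2V2 → 1.24% ÷ 50% × 739 mL = 18.327 mL
ammonium nitrate: 4.79 g/L × 0.739 L = 3.540 g

carbenicillin 0.776 mL; sodium succinate 3.215 g; thiamine 3.257 mL; glucose 18.327 mL; ammonium nitrate 3.540 g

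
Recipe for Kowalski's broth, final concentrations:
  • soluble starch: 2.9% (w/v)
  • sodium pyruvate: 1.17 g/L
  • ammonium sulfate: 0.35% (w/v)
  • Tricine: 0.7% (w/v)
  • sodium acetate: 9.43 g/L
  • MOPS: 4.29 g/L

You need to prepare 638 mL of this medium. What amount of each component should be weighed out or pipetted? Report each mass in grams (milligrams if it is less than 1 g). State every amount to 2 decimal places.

Scale factor relative to 1 L: 0.638.
soluble starch: 2.9% w/v = 29 g/L → 29 × 0.638 L = 18.50 g
sodium pyruvate: 1.17 g/L × 0.638 L = 0.74646 g = 746.46 mg
ammonium sulfate: 0.35 g per 100 mL × 638 mL ÷ 100 = 2.23 g
Tricine: 0.7 g per 100 mL × 638 mL ÷ 100 = 4.47 g
sodium acetate: 9.43 g/L × 0.638 L = 6.02 g
MOPS: 4.29 g/L × 0.638 L = 2.74 g

soluble starch 18.50 g; sodium pyruvate 746.46 mg; ammonium sulfate 2.23 g; Tricine 4.47 g; sodium acetate 6.02 g; MOPS 2.74 g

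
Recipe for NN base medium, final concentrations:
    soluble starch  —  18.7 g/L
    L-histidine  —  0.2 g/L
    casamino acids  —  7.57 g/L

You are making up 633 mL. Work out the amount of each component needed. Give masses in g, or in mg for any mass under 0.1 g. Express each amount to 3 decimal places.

soluble starch 11.837 g; L-histidine 0.127 g; casamino acids 4.792 g

Working volume: 633 mL = 0.633 L.
soluble starch: 18.7 g/L × 0.633 L = 11.837 g
L-histidine: 0.2 g/L × 0.633 L = 0.127 g
casamino acids: 7.57 g/L × 0.633 L = 4.792 g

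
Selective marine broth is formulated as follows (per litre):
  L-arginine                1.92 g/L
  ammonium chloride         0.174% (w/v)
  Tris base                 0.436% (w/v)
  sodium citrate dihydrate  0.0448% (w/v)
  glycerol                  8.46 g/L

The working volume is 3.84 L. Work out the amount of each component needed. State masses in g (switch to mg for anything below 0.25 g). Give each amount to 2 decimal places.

L-arginine 7.37 g; ammonium chloride 6.68 g; Tris base 16.74 g; sodium citrate dihydrate 1.72 g; glycerol 32.49 g

Working volume: 3.84 L.
L-arginine: 1.92 g/L × 3.84 L = 7.37 g
ammonium chloride: 0.174% w/v = 1.74 g/L → 1.74 × 3.84 L = 6.68 g
Tris base: 0.436% w/v = 4.36 g/L → 4.36 × 3.84 L = 16.74 g
sodium citrate dihydrate: 0.0448 g per 100 mL × 3840 mL ÷ 100 = 1.72 g
glycerol: 8.46 g/L × 3.84 L = 32.49 g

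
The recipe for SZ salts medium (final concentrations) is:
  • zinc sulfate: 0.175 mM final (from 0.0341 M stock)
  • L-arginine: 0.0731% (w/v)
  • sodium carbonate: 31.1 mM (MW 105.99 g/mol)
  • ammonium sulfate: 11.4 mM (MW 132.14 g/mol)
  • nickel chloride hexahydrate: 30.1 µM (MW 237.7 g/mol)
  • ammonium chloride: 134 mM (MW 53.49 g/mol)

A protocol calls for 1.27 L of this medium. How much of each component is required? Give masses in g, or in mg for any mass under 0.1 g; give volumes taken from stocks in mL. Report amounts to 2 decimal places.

Scale factor relative to 1 L: 1.27.
zinc sulfate: V = C2·V2/C1 = 0.175 mM × 1270 mL ÷ 34.1 mM = 6.52 mL
L-arginine: 0.0731 g per 100 mL × 1270 mL ÷ 100 = 0.93 g
sodium carbonate: 31.1 mmol/L × 105.99 g/mol × 1.27 L ÷ 1000 = 4.19 g
ammonium sulfate: 11.4 mmol/L × 132.14 g/mol × 1.27 L ÷ 1000 = 1.91 g
nickel chloride hexahydrate: 30.1 µmol/L × 237.7 g/mol × 1.27 L ÷ 1000 = 9.09 mg
ammonium chloride: 134 mmol/L × 53.49 g/mol × 1.27 L ÷ 1000 = 9.10 g

zinc sulfate 6.52 mL; L-arginine 0.93 g; sodium carbonate 4.19 g; ammonium sulfate 1.91 g; nickel chloride hexahydrate 9.09 mg; ammonium chloride 9.10 g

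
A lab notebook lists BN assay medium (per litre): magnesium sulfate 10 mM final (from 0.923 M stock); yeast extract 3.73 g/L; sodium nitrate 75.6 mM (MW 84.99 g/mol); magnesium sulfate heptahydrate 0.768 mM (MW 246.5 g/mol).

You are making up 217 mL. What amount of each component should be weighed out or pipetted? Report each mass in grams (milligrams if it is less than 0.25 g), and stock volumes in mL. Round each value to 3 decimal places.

Target volume = 217 mL = 0.217 L.
magnesium sulfate: V = C2·V2/C1 = 10 mM × 217 mL ÷ 923 mM = 2.351 mL
yeast extract: 3.73 g/L × 0.217 L = 0.809 g
sodium nitrate: 75.6 mmol/L × 84.99 g/mol × 0.217 L ÷ 1000 = 1.394 g
magnesium sulfate heptahydrate: 0.768 mmol/L × 246.5 mg/mmol × 0.217 L = 41.081 mg

magnesium sulfate 2.351 mL; yeast extract 0.809 g; sodium nitrate 1.394 g; magnesium sulfate heptahydrate 41.081 mg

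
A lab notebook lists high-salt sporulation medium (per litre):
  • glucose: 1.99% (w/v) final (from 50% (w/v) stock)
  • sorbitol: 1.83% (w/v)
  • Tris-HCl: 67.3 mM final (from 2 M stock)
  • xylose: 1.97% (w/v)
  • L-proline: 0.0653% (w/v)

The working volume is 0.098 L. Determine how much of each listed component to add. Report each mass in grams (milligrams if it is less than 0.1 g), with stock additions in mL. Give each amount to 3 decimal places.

Working volume: 0.098 L.
glucose: C1V1 = C2V2 → 1.99% ÷ 50% × 98 mL = 3.900 mL
sorbitol: 1.83 g per 100 mL × 98 mL ÷ 100 = 1.793 g
Tris-HCl: C1V1 = C2V2 → 67.3 mM × 98 mL ÷ 2000 mM = 3.298 mL
xylose: 1.97% w/v = 19.7 g/L → 19.7 × 0.098 L = 1.931 g
L-proline: 0.0653% w/v = 0.653 g/L → 0.653 × 0.098 L = 0.063994 g = 63.994 mg

glucose 3.900 mL; sorbitol 1.793 g; Tris-HCl 3.298 mL; xylose 1.931 g; L-proline 63.994 mg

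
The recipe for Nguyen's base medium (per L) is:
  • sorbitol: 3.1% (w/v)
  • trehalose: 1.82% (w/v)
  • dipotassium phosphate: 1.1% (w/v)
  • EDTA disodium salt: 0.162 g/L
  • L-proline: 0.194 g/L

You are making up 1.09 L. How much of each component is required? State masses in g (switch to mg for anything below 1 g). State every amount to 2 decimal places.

Scale factor relative to 1 L: 1.09.
sorbitol: 3.1 g per 100 mL × 1090 mL ÷ 100 = 33.79 g
trehalose: 1.82 g per 100 mL × 1090 mL ÷ 100 = 19.84 g
dipotassium phosphate: 1.1% w/v = 11 g/L → 11 × 1.09 L = 11.99 g
EDTA disodium salt: 0.162 g/L × 1.09 L = 0.17658 g = 176.58 mg
L-proline: 0.194 g/L × 1.09 L = 0.21146 g = 211.46 mg

sorbitol 33.79 g; trehalose 19.84 g; dipotassium phosphate 11.99 g; EDTA disodium salt 176.58 mg; L-proline 211.46 mg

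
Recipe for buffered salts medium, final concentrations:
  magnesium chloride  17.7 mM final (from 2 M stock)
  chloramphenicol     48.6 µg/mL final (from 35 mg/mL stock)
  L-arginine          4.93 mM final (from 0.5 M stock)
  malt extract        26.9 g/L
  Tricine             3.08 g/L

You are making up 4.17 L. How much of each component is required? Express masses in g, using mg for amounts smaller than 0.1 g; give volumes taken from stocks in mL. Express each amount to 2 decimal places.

Scale factor relative to 1 L: 4.17.
magnesium chloride: C1V1 = C2V2 → 17.7 mM × 4170 mL ÷ 2000 mM = 36.90 mL
chloramphenicol: dilute stock: 48.6 µg/mL × 4170 mL ÷ 35000 µg/mL = 5.79 mL
L-arginine: V = C2·V2/C1 = 4.93 mM × 4170 mL ÷ 500 mM = 41.12 mL
malt extract: 26.9 g/L × 4.17 L = 112.17 g
Tricine: 3.08 g/L × 4.17 L = 12.84 g

magnesium chloride 36.90 mL; chloramphenicol 5.79 mL; L-arginine 41.12 mL; malt extract 112.17 g; Tricine 12.84 g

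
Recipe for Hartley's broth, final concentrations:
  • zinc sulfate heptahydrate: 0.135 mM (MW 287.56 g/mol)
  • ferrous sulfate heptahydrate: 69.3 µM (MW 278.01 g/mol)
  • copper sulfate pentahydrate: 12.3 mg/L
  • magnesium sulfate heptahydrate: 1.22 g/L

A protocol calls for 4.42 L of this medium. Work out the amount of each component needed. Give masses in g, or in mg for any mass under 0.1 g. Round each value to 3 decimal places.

Working volume: 4.42 L.
zinc sulfate heptahydrate: 0.135 mmol/L × 287.56 g/mol × 4.42 L ÷ 1000 = 0.172 g
ferrous sulfate heptahydrate: 69.3 µmol/L × 278.01 g/mol × 4.42 L ÷ 1000 = 85.156 mg
copper sulfate pentahydrate: 12.3 mg/L × 4.42 L = 54.366 mg
magnesium sulfate heptahydrate: 1.22 g/L × 4.42 L = 5.392 g

zinc sulfate heptahydrate 0.172 g; ferrous sulfate heptahydrate 85.156 mg; copper sulfate pentahydrate 54.366 mg; magnesium sulfate heptahydrate 5.392 g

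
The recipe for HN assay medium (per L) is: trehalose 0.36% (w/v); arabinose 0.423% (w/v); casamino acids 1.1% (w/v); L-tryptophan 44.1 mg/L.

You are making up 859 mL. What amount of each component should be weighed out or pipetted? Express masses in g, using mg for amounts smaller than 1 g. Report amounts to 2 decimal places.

Target volume = 859 mL = 0.859 L.
trehalose: 0.36% w/v = 3.6 g/L → 3.6 × 0.859 L = 3.09 g
arabinose: 0.423 g per 100 mL × 859 mL ÷ 100 = 3.63 g
casamino acids: 1.1 g per 100 mL × 859 mL ÷ 100 = 9.45 g
L-tryptophan: 44.1 mg/L × 0.859 L = 37.88 mg

trehalose 3.09 g; arabinose 3.63 g; casamino acids 9.45 g; L-tryptophan 37.88 mg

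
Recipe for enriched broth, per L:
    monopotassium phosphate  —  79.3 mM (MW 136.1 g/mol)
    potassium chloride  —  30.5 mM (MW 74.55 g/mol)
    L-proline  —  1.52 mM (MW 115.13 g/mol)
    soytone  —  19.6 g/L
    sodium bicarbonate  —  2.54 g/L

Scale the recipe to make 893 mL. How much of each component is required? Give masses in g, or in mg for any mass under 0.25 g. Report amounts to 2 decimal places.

monopotassium phosphate 9.64 g; potassium chloride 2.03 g; L-proline 156.27 mg; soytone 17.50 g; sodium bicarbonate 2.27 g

Working volume: 893 mL = 0.893 L.
monopotassium phosphate: 79.3 mmol/L × 136.1 g/mol × 0.893 L ÷ 1000 = 9.64 g
potassium chloride: 30.5 mmol/L × 74.55 g/mol × 0.893 L ÷ 1000 = 2.03 g
L-proline: 1.52 mmol/L × 115.13 mg/mmol × 0.893 L = 156.27 mg
soytone: 19.6 g/L × 0.893 L = 17.50 g
sodium bicarbonate: 2.54 g/L × 0.893 L = 2.27 g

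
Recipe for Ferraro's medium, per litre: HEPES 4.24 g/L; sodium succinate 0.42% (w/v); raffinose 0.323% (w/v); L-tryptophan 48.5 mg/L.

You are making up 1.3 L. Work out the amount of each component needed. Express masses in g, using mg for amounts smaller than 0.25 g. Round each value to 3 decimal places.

Working volume: 1.3 L.
HEPES: 4.24 g/L × 1.3 L = 5.512 g
sodium succinate: 0.42 g per 100 mL × 1300 mL ÷ 100 = 5.460 g
raffinose: 0.323% w/v = 3.23 g/L → 3.23 × 1.3 L = 4.199 g
L-tryptophan: 48.5 mg/L × 1.3 L = 63.050 mg

HEPES 5.512 g; sodium succinate 5.460 g; raffinose 4.199 g; L-tryptophan 63.050 mg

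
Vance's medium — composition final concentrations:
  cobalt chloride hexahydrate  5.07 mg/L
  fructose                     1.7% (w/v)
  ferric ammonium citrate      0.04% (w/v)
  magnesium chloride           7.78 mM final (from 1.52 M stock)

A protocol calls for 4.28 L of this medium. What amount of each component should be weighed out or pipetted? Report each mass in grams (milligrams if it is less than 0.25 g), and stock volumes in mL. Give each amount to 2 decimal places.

Working volume: 4.28 L.
cobalt chloride hexahydrate: 5.07 mg/L × 4.28 L = 21.70 mg
fructose: 1.7 g per 100 mL × 4280 mL ÷ 100 = 72.76 g
ferric ammonium citrate: 0.04% w/v = 0.4 g/L → 0.4 × 4.28 L = 1.71 g
magnesium chloride: C1V1 = C2V2 → 7.78 mM × 4280 mL ÷ 1520 mM = 21.91 mL

cobalt chloride hexahydrate 21.70 mg; fructose 72.76 g; ferric ammonium citrate 1.71 g; magnesium chloride 21.91 mL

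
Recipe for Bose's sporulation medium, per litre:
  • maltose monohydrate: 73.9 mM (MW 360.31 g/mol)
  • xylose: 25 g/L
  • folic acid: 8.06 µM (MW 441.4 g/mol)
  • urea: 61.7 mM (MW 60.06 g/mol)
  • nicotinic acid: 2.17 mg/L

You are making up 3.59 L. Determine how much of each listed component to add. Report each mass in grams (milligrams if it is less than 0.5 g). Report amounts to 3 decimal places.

maltose monohydrate 95.591 g; xylose 89.750 g; folic acid 12.772 mg; urea 13.303 g; nicotinic acid 7.790 mg

Scale factor relative to 1 L: 3.59.
maltose monohydrate: 73.9 mmol/L × 360.31 g/mol × 3.59 L ÷ 1000 = 95.591 g
xylose: 25 g/L × 3.59 L = 89.750 g
folic acid: 8.06 µmol/L × 441.4 g/mol × 3.59 L ÷ 1000 = 12.772 mg
urea: 61.7 mmol/L × 60.06 g/mol × 3.59 L ÷ 1000 = 13.303 g
nicotinic acid: 2.17 mg/L × 3.59 L = 7.790 mg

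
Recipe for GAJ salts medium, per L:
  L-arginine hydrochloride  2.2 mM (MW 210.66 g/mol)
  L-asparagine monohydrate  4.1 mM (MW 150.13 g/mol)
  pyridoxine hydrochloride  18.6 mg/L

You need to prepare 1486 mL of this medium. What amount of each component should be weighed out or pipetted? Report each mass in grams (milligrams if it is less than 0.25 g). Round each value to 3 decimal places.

L-arginine hydrochloride 0.689 g; L-asparagine monohydrate 0.915 g; pyridoxine hydrochloride 27.640 mg

Target volume = 1486 mL = 1.486 L.
L-arginine hydrochloride: 2.2 mmol/L × 210.66 g/mol × 1.486 L ÷ 1000 = 0.689 g
L-asparagine monohydrate: 4.1 mmol/L × 150.13 g/mol × 1.486 L ÷ 1000 = 0.915 g
pyridoxine hydrochloride: 18.6 mg/L × 1.486 L = 27.640 mg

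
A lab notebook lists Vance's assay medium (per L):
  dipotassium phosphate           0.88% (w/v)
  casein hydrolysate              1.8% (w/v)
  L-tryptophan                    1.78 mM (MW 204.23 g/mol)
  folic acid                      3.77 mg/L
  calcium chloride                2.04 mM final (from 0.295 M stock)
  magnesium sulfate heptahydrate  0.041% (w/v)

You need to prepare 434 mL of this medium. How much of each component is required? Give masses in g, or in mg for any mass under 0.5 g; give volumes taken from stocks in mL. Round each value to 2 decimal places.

dipotassium phosphate 3.82 g; casein hydrolysate 7.81 g; L-tryptophan 157.77 mg; folic acid 1.64 mg; calcium chloride 3.00 mL; magnesium sulfate heptahydrate 177.94 mg

Scale factor relative to 1 L: 0.434.
dipotassium phosphate: 0.88 g per 100 mL × 434 mL ÷ 100 = 3.82 g
casein hydrolysate: 1.8 g per 100 mL × 434 mL ÷ 100 = 7.81 g
L-tryptophan: 1.78 mmol/L × 204.23 mg/mmol × 0.434 L = 157.77 mg
folic acid: 3.77 mg/L × 0.434 L = 1.64 mg
calcium chloride: C1V1 = C2V2 → 2.04 mM × 434 mL ÷ 295 mM = 3.00 mL
magnesium sulfate heptahydrate: 0.041 g per 100 mL × 434 mL ÷ 100 = 0.17794 g = 177.94 mg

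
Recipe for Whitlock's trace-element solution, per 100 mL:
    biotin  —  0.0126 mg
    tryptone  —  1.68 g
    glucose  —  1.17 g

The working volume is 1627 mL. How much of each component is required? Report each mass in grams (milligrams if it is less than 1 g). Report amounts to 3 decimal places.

biotin 0.205 mg; tryptone 27.334 g; glucose 19.036 g

Ratio of target to recipe volume: 1627 / 100 = 16.27.
biotin: 0.0126 mg × (1627 mL / 100 mL) = 0.205 mg
tryptone: 1.68 g × (1627 mL / 100 mL) = 27.334 g
glucose: 1.17 g × (1627 mL / 100 mL) = 19.036 g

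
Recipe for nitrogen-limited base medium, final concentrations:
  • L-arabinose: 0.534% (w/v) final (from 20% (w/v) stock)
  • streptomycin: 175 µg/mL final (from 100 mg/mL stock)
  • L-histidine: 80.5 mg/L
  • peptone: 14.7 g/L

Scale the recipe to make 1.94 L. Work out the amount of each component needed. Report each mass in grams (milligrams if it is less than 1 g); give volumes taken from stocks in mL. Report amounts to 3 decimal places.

Working volume: 1.94 L.
L-arabinose: V = C2·V2/C1 = 0.534% ÷ 20% × 1940 mL = 51.798 mL
streptomycin: C1V1 = C2V2 → 175 µg/mL × 1940 mL ÷ 100000 µg/mL = 3.395 mL
L-histidine: 80.5 mg/L × 1.94 L = 156.170 mg
peptone: 14.7 g/L × 1.94 L = 28.518 g

L-arabinose 51.798 mL; streptomycin 3.395 mL; L-histidine 156.170 mg; peptone 28.518 g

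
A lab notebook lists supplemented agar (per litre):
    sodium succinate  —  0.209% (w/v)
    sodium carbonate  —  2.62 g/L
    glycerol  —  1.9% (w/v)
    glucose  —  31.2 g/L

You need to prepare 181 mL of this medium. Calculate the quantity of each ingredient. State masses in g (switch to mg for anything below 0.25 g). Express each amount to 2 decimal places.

sodium succinate 0.38 g; sodium carbonate 0.47 g; glycerol 3.44 g; glucose 5.65 g

Target volume = 181 mL = 0.181 L.
sodium succinate: 0.209% w/v = 2.09 g/L → 2.09 × 0.181 L = 0.38 g
sodium carbonate: 2.62 g/L × 0.181 L = 0.47 g
glycerol: 1.9% w/v = 19 g/L → 19 × 0.181 L = 3.44 g
glucose: 31.2 g/L × 0.181 L = 5.65 g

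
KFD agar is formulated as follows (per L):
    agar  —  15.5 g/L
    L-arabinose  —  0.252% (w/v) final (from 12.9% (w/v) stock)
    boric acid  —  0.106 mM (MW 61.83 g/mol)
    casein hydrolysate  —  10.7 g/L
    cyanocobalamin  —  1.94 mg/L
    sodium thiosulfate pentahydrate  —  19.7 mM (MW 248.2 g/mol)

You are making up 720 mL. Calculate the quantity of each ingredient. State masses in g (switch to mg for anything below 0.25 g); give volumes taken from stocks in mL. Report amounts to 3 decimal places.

agar 11.160 g; L-arabinose 14.065 mL; boric acid 4.719 mg; casein hydrolysate 7.704 g; cyanocobalamin 1.397 mg; sodium thiosulfate pentahydrate 3.520 g

Working volume: 720 mL = 0.72 L.
agar: 15.5 g/L × 0.72 L = 11.160 g
L-arabinose: dilute stock: 0.252% ÷ 12.9% × 720 mL = 14.065 mL
boric acid: 0.106 mmol/L × 61.83 mg/mmol × 0.72 L = 4.719 mg
casein hydrolysate: 10.7 g/L × 0.72 L = 7.704 g
cyanocobalamin: 1.94 mg/L × 0.72 L = 1.397 mg
sodium thiosulfate pentahydrate: 19.7 mmol/L × 248.2 g/mol × 0.72 L ÷ 1000 = 3.520 g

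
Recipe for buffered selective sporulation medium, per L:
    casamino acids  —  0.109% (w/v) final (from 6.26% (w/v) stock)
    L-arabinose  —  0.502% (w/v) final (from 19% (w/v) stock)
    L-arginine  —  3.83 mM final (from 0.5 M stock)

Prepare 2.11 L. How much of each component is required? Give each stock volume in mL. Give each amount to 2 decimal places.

Working volume: 2.11 L.
casamino acids: C1V1 = C2V2 → 0.109% ÷ 6.26% × 2110 mL = 36.74 mL
L-arabinose: C1V1 = C2V2 → 0.502% ÷ 19% × 2110 mL = 55.75 mL
L-arginine: V = C2·V2/C1 = 3.83 mM × 2110 mL ÷ 500 mM = 16.16 mL

casamino acids 36.74 mL; L-arabinose 55.75 mL; L-arginine 16.16 mL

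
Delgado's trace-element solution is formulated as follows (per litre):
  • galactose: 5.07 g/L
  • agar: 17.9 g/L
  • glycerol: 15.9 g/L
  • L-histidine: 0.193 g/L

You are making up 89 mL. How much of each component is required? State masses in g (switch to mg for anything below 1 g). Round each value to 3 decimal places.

galactose 451.230 mg; agar 1.593 g; glycerol 1.415 g; L-histidine 17.177 mg

Working volume: 89 mL = 0.089 L.
galactose: 5.07 g/L × 0.089 L = 0.45123 g = 451.230 mg
agar: 17.9 g/L × 0.089 L = 1.593 g
glycerol: 15.9 g/L × 0.089 L = 1.415 g
L-histidine: 0.193 g/L × 0.089 L = 0.017177 g = 17.177 mg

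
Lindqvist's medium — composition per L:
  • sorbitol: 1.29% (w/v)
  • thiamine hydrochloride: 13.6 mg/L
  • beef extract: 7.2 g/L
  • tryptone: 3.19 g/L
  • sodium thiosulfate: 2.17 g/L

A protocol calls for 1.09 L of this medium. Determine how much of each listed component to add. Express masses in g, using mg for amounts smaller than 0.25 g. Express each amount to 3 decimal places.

Scale factor relative to 1 L: 1.09.
sorbitol: 1.29 g per 100 mL × 1090 mL ÷ 100 = 14.061 g
thiamine hydrochloride: 13.6 mg/L × 1.09 L = 14.824 mg
beef extract: 7.2 g/L × 1.09 L = 7.848 g
tryptone: 3.19 g/L × 1.09 L = 3.477 g
sodium thiosulfate: 2.17 g/L × 1.09 L = 2.365 g

sorbitol 14.061 g; thiamine hydrochloride 14.824 mg; beef extract 7.848 g; tryptone 3.477 g; sodium thiosulfate 2.365 g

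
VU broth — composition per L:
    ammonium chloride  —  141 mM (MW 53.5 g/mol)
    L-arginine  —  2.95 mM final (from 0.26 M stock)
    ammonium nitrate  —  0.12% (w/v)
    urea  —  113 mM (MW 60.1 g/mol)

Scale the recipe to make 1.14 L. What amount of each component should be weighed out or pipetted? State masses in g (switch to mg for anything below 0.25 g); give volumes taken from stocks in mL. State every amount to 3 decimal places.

Scale factor relative to 1 L: 1.14.
ammonium chloride: 141 mmol/L × 53.5 g/mol × 1.14 L ÷ 1000 = 8.600 g
L-arginine: V = C2·V2/C1 = 2.95 mM × 1140 mL ÷ 260 mM = 12.935 mL
ammonium nitrate: 0.12% w/v = 1.2 g/L → 1.2 × 1.14 L = 1.368 g
urea: 113 mmol/L × 60.1 g/mol × 1.14 L ÷ 1000 = 7.742 g

ammonium chloride 8.600 g; L-arginine 12.935 mL; ammonium nitrate 1.368 g; urea 7.742 g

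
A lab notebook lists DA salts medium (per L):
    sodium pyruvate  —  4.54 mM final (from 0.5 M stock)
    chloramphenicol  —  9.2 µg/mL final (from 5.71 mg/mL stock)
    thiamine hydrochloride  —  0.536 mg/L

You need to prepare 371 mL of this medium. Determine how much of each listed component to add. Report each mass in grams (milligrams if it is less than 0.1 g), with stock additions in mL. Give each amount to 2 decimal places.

Working volume: 371 mL = 0.371 L.
sodium pyruvate: V = C2·V2/C1 = 4.54 mM × 371 mL ÷ 500 mM = 3.37 mL
chloramphenicol: V = C2·V2/C1 = 9.2 µg/mL × 371 mL ÷ 5710 µg/mL = 0.60 mL
thiamine hydrochloride: 0.536 mg/L × 0.371 L = 0.20 mg

sodium pyruvate 3.37 mL; chloramphenicol 0.60 mL; thiamine hydrochloride 0.20 mg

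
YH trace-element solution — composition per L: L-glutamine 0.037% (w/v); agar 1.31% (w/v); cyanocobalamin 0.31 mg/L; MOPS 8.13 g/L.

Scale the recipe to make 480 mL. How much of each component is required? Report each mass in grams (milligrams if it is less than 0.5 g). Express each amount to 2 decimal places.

L-glutamine 177.60 mg; agar 6.29 g; cyanocobalamin 0.15 mg; MOPS 3.90 g

Target volume = 480 mL = 0.48 L.
L-glutamine: 0.037% w/v = 0.37 g/L → 0.37 × 0.48 L = 0.1776 g = 177.60 mg
agar: 1.31 g per 100 mL × 480 mL ÷ 100 = 6.29 g
cyanocobalamin: 0.31 mg/L × 0.48 L = 0.15 mg
MOPS: 8.13 g/L × 0.48 L = 3.90 g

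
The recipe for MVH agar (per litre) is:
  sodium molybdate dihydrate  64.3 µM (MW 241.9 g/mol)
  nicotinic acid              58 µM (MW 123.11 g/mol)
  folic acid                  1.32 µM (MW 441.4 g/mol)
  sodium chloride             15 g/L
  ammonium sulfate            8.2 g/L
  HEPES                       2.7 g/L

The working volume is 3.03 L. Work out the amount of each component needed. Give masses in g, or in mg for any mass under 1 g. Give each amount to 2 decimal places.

sodium molybdate dihydrate 47.13 mg; nicotinic acid 21.64 mg; folic acid 1.77 mg; sodium chloride 45.45 g; ammonium sulfate 24.85 g; HEPES 8.18 g

Working volume: 3.03 L.
sodium molybdate dihydrate: 64.3 µmol/L × 241.9 g/mol × 3.03 L ÷ 1000 = 47.13 mg
nicotinic acid: 58 µmol/L × 123.11 g/mol × 3.03 L ÷ 1000 = 21.64 mg
folic acid: 1.32 µmol/L × 441.4 g/mol × 3.03 L ÷ 1000 = 1.77 mg
sodium chloride: 15 g/L × 3.03 L = 45.45 g
ammonium sulfate: 8.2 g/L × 3.03 L = 24.85 g
HEPES: 2.7 g/L × 3.03 L = 8.18 g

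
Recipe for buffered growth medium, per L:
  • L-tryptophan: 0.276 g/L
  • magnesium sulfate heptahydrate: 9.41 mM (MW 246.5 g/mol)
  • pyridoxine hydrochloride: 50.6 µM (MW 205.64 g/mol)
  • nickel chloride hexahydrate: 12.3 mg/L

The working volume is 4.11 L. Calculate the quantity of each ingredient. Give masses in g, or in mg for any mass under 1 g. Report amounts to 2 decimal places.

Scale factor relative to 1 L: 4.11.
L-tryptophan: 0.276 g/L × 4.11 L = 1.13 g
magnesium sulfate heptahydrate: 9.41 mmol/L × 246.5 g/mol × 4.11 L ÷ 1000 = 9.53 g
pyridoxine hydrochloride: 50.6 µmol/L × 205.64 g/mol × 4.11 L ÷ 1000 = 42.77 mg
nickel chloride hexahydrate: 12.3 mg/L × 4.11 L = 50.55 mg

L-tryptophan 1.13 g; magnesium sulfate heptahydrate 9.53 g; pyridoxine hydrochloride 42.77 mg; nickel chloride hexahydrate 50.55 mg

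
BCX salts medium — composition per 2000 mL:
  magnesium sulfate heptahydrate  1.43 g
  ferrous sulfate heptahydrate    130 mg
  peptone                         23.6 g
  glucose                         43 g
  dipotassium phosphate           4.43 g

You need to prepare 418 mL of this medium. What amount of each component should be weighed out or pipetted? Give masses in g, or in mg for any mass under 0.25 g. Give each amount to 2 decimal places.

magnesium sulfate heptahydrate 0.30 g; ferrous sulfate heptahydrate 27.17 mg; peptone 4.93 g; glucose 8.99 g; dipotassium phosphate 0.93 g

Scale factor = 418 mL / 2000 mL = 0.209.
magnesium sulfate heptahydrate: 1.43 g × (418 mL / 2000 mL) = 0.30 g
ferrous sulfate heptahydrate: 130 mg × (418 mL / 2000 mL) = 27.17 mg
peptone: 23.6 g × (418 mL / 2000 mL) = 4.93 g
glucose: 43 g × (418 mL / 2000 mL) = 8.99 g
dipotassium phosphate: 4.43 g × (418 mL / 2000 mL) = 0.93 g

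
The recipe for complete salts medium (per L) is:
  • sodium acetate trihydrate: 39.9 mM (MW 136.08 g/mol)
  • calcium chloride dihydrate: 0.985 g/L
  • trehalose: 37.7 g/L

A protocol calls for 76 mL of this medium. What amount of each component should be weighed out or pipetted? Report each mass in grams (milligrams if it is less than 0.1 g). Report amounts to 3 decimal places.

Target volume = 76 mL = 0.076 L.
sodium acetate trihydrate: 39.9 mmol/L × 136.08 g/mol × 0.076 L ÷ 1000 = 0.413 g
calcium chloride dihydrate: 0.985 g/L × 0.076 L = 0.07486 g = 74.860 mg
trehalose: 37.7 g/L × 0.076 L = 2.865 g

sodium acetate trihydrate 0.413 g; calcium chloride dihydrate 74.860 mg; trehalose 2.865 g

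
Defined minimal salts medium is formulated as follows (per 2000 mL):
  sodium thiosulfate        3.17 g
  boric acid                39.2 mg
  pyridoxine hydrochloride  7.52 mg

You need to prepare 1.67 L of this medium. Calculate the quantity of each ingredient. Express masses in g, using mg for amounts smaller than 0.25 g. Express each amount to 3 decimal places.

sodium thiosulfate 2.647 g; boric acid 32.732 mg; pyridoxine hydrochloride 6.279 mg

Scale factor = 1670 mL / 2000 mL = 0.835.
sodium thiosulfate: 3.17 g × (1670 mL / 2000 mL) = 2.647 g
boric acid: 39.2 mg × (1670 mL / 2000 mL) = 32.732 mg
pyridoxine hydrochloride: 7.52 mg × (1670 mL / 2000 mL) = 6.279 mg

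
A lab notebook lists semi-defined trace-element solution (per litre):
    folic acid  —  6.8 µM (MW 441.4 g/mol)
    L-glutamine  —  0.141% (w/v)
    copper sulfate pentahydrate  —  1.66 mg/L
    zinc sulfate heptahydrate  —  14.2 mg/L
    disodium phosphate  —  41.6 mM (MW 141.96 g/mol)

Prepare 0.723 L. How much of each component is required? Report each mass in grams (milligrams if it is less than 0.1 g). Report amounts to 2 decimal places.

Working volume: 0.723 L.
folic acid: 6.8 µmol/L × 441.4 g/mol × 0.723 L ÷ 1000 = 2.17 mg
L-glutamine: 0.141% w/v = 1.41 g/L → 1.41 × 0.723 L = 1.02 g
copper sulfate pentahydrate: 1.66 mg/L × 0.723 L = 1.20 mg
zinc sulfate heptahydrate: 14.2 mg/L × 0.723 L = 10.27 mg
disodium phosphate: 41.6 mmol/L × 141.96 g/mol × 0.723 L ÷ 1000 = 4.27 g

folic acid 2.17 mg; L-glutamine 1.02 g; copper sulfate pentahydrate 1.20 mg; zinc sulfate heptahydrate 10.27 mg; disodium phosphate 4.27 g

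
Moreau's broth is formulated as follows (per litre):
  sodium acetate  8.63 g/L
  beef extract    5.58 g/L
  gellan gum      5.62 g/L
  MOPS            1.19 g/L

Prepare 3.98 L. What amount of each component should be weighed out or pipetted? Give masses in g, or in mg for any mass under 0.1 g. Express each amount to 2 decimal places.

Working volume: 3.98 L.
sodium acetate: 8.63 g/L × 3.98 L = 34.35 g
beef extract: 5.58 g/L × 3.98 L = 22.21 g
gellan gum: 5.62 g/L × 3.98 L = 22.37 g
MOPS: 1.19 g/L × 3.98 L = 4.74 g

sodium acetate 34.35 g; beef extract 22.21 g; gellan gum 22.37 g; MOPS 4.74 g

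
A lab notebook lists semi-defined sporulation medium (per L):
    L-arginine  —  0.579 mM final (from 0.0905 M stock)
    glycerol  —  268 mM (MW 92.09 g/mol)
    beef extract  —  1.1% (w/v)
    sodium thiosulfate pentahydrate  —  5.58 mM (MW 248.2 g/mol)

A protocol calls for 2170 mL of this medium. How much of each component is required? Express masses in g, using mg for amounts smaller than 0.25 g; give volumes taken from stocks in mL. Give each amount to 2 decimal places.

L-arginine 13.88 mL; glycerol 53.56 g; beef extract 23.87 g; sodium thiosulfate pentahydrate 3.01 g

Working volume: 2170 mL = 2.17 L.
L-arginine: V = C2·V2/C1 = 0.579 mM × 2170 mL ÷ 90.5 mM = 13.88 mL
glycerol: 268 mmol/L × 92.09 g/mol × 2.17 L ÷ 1000 = 53.56 g
beef extract: 1.1% w/v = 11 g/L → 11 × 2.17 L = 23.87 g
sodium thiosulfate pentahydrate: 5.58 mmol/L × 248.2 g/mol × 2.17 L ÷ 1000 = 3.01 g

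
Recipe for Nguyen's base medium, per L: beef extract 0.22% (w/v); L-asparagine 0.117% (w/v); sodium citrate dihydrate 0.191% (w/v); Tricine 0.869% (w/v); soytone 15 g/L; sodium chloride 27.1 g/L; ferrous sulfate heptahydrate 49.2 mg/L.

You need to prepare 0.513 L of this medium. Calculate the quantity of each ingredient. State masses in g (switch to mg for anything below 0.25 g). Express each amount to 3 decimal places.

Scale factor relative to 1 L: 0.513.
beef extract: 0.22 g per 100 mL × 513 mL ÷ 100 = 1.129 g
L-asparagine: 0.117% w/v = 1.17 g/L → 1.17 × 0.513 L = 0.600 g
sodium citrate dihydrate: 0.191 g per 100 mL × 513 mL ÷ 100 = 0.980 g
Tricine: 0.869% w/v = 8.69 g/L → 8.69 × 0.513 L = 4.458 g
soytone: 15 g/L × 0.513 L = 7.695 g
sodium chloride: 27.1 g/L × 0.513 L = 13.902 g
ferrous sulfate heptahydrate: 49.2 mg/L × 0.513 L = 25.240 mg

beef extract 1.129 g; L-asparagine 0.600 g; sodium citrate dihydrate 0.980 g; Tricine 4.458 g; soytone 7.695 g; sodium chloride 13.902 g; ferrous sulfate heptahydrate 25.240 mg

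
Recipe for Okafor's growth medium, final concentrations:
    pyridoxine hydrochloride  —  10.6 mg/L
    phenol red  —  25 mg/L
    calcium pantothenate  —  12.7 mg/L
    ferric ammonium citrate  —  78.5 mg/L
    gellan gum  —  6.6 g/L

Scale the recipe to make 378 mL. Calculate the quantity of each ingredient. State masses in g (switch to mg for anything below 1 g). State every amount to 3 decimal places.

Scale factor relative to 1 L: 0.378.
pyridoxine hydrochloride: 10.6 mg/L × 0.378 L = 4.007 mg
phenol red: 25 mg/L × 0.378 L = 9.450 mg
calcium pantothenate: 12.7 mg/L × 0.378 L = 4.801 mg
ferric ammonium citrate: 78.5 mg/L × 0.378 L = 29.673 mg
gellan gum: 6.6 g/L × 0.378 L = 2.495 g

pyridoxine hydrochloride 4.007 mg; phenol red 9.450 mg; calcium pantothenate 4.801 mg; ferric ammonium citrate 29.673 mg; gellan gum 2.495 g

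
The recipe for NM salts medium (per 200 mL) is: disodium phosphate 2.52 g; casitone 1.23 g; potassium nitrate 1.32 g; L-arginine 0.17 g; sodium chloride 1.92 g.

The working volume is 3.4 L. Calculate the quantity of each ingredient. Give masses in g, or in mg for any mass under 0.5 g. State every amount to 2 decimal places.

disodium phosphate 42.84 g; casitone 20.91 g; potassium nitrate 22.44 g; L-arginine 2.89 g; sodium chloride 32.64 g

Scale factor = 3400 mL / 200 mL = 17.
disodium phosphate: 2.52 g × (3400 mL / 200 mL) = 42.84 g
casitone: 1.23 g × (3400 mL / 200 mL) = 20.91 g
potassium nitrate: 1.32 g × (3400 mL / 200 mL) = 22.44 g
L-arginine: 0.17 g × (3400 mL / 200 mL) = 2.89 g
sodium chloride: 1.92 g × (3400 mL / 200 mL) = 32.64 g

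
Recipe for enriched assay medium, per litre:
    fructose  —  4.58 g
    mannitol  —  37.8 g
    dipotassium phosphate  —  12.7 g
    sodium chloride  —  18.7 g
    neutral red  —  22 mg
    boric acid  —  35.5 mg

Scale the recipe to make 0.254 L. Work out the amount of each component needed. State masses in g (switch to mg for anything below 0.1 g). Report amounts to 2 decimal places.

fructose 1.16 g; mannitol 9.60 g; dipotassium phosphate 3.23 g; sodium chloride 4.75 g; neutral red 5.59 mg; boric acid 9.02 mg

Ratio of target to recipe volume: 254 / 1000 = 0.254.
fructose: 4.58 g × (254 mL / 1000 mL) = 1.16 g
mannitol: 37.8 g × (254 mL / 1000 mL) = 9.60 g
dipotassium phosphate: 12.7 g × (254 mL / 1000 mL) = 3.23 g
sodium chloride: 18.7 g × (254 mL / 1000 mL) = 4.75 g
neutral red: 22 mg × (254 mL / 1000 mL) = 5.59 mg
boric acid: 35.5 mg × (254 mL / 1000 mL) = 9.02 mg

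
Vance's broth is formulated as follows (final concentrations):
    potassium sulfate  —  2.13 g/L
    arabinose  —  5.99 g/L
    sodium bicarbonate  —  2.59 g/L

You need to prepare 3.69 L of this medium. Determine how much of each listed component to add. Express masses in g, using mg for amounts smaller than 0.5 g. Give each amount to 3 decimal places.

potassium sulfate 7.860 g; arabinose 22.103 g; sodium bicarbonate 9.557 g

Working volume: 3.69 L.
potassium sulfate: 2.13 g/L × 3.69 L = 7.860 g
arabinose: 5.99 g/L × 3.69 L = 22.103 g
sodium bicarbonate: 2.59 g/L × 3.69 L = 9.557 g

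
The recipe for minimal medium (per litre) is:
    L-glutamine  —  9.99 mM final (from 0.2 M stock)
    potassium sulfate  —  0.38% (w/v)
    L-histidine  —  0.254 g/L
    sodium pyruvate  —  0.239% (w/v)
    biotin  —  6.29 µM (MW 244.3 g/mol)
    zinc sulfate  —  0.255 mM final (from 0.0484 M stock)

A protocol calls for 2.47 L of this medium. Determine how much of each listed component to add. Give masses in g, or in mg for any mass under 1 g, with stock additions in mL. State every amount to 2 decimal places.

L-glutamine 123.38 mL; potassium sulfate 9.39 g; L-histidine 627.38 mg; sodium pyruvate 5.90 g; biotin 3.80 mg; zinc sulfate 13.01 mL

Working volume: 2.47 L.
L-glutamine: C1V1 = C2V2 → 9.99 mM × 2470 mL ÷ 200 mM = 123.38 mL
potassium sulfate: 0.38 g per 100 mL × 2470 mL ÷ 100 = 9.39 g
L-histidine: 0.254 g/L × 2.47 L = 0.62738 g = 627.38 mg
sodium pyruvate: 0.239% w/v = 2.39 g/L → 2.39 × 2.47 L = 5.90 g
biotin: 6.29 µmol/L × 244.3 g/mol × 2.47 L ÷ 1000 = 3.80 mg
zinc sulfate: V = C2·V2/C1 = 0.255 mM × 2470 mL ÷ 48.4 mM = 13.01 mL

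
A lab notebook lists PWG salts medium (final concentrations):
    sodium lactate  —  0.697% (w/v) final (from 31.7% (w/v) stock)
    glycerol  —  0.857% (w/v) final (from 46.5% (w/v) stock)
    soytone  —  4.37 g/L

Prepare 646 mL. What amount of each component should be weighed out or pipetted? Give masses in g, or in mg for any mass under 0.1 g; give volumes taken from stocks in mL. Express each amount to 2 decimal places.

Target volume = 646 mL = 0.646 L.
sodium lactate: C1V1 = C2V2 → 0.697% ÷ 31.7% × 646 mL = 14.20 mL
glycerol: dilute stock: 0.857% ÷ 46.5% × 646 mL = 11.91 mL
soytone: 4.37 g/L × 0.646 L = 2.82 g

sodium lactate 14.20 mL; glycerol 11.91 mL; soytone 2.82 g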